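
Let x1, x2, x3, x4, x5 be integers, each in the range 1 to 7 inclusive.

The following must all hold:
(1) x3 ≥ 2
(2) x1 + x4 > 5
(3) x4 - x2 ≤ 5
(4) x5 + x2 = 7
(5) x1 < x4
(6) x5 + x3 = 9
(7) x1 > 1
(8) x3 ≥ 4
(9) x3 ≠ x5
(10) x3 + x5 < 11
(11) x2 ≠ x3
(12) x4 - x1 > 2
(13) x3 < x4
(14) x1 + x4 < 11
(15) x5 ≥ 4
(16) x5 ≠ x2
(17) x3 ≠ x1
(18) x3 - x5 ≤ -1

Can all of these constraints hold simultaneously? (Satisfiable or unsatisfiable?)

One satisfying assignment is x1 = 2, x2 = 2, x3 = 4, x4 = 6, x5 = 5.
For the less obvious constraints — constraint 2: x1 + x4 = 8; constraint 3: x4 - x2 = 4 — and the others hold by inspection.

Satisfiable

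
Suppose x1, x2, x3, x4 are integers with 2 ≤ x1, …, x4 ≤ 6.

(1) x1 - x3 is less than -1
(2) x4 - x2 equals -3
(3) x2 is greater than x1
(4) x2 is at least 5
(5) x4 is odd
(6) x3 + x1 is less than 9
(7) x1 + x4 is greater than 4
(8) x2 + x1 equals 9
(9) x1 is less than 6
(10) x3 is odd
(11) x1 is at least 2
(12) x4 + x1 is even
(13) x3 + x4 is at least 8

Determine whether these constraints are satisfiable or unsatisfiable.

Satisfiable

One satisfying assignment is x1 = 3, x2 = 6, x3 = 5, x4 = 3.
For the less obvious constraints — constraint 1: x1 - x3 = -2; constraint 2: x4 - x2 = -3; constraint 6: x3 + x1 = 8 — and the others hold by inspection.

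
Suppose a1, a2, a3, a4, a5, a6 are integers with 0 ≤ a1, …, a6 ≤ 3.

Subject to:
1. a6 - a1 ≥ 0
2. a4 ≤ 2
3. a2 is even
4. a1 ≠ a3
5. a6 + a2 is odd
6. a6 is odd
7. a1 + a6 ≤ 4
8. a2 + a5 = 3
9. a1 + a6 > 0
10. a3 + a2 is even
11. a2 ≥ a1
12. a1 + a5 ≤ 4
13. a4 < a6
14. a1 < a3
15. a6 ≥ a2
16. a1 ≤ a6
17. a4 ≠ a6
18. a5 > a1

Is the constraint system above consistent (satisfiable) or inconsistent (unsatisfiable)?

The assignment a1 = 0, a2 = 2, a3 = 2, a4 = 1, a5 = 1, a6 = 3 works:
  constraint 1 holds since a6 - a1 = 3.
  constraint 7 holds since a1 + a6 = 3.
  constraint 8 holds since a2 + a5 = 3.
The rest check out directly.

Satisfiable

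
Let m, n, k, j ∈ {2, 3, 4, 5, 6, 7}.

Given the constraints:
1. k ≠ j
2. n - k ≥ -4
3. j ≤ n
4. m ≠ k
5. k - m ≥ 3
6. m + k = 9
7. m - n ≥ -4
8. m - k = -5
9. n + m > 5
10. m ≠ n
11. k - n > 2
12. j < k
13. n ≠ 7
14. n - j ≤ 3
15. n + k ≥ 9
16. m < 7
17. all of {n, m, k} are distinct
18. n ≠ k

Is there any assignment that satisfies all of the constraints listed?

One satisfying assignment is m = 2, n = 4, k = 7, j = 3.
For the less obvious constraints — constraint 2: n - k = -3; constraint 5: k - m = 5; constraint 6: m + k = 9 — and the others hold by inspection.

Satisfiable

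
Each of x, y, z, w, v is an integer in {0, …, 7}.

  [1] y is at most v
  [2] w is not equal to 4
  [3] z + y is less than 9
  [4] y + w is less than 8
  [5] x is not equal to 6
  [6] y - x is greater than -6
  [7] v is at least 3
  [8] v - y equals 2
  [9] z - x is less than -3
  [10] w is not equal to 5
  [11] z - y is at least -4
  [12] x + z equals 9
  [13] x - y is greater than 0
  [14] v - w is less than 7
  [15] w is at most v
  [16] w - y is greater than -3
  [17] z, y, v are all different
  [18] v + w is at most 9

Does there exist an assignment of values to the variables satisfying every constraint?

The assignment x = 7, y = 4, z = 2, w = 2, v = 6 works:
  constraint 3 holds since z + y = 6.
  constraint 4 holds since y + w = 6.
The rest check out directly.

Satisfiable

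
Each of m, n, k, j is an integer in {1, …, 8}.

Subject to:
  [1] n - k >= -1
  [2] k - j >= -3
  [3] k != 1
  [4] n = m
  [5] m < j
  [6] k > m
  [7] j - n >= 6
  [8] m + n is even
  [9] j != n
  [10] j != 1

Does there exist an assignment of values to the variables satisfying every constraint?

Unsatisfiable

Constraints 1, 2, and 7 give j − n ≥ 6, n − k ≥ -1, k − j ≥ -3.
Adding all 3 inequalities: the left sides telescope to 0, and the right sides sum to 6 + (-1) + (-3) = 2. So 0 ≥ 2, which is false.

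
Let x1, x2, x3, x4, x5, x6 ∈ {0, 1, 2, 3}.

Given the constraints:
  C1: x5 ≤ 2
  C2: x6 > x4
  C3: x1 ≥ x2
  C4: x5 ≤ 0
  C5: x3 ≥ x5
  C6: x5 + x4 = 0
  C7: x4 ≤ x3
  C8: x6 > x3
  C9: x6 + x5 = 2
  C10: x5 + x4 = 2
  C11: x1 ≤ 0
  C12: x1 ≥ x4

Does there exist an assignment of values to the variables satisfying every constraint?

Unsatisfiable

From constraint 4: x5 ≤ 0. From constraints 11 and 12: x4 ≤ x1 ≤ 0. Hence x5 + x4 ≤ 0. But constraint 10 requires x5 + x4 = 2, and 2 > 0. Contradiction.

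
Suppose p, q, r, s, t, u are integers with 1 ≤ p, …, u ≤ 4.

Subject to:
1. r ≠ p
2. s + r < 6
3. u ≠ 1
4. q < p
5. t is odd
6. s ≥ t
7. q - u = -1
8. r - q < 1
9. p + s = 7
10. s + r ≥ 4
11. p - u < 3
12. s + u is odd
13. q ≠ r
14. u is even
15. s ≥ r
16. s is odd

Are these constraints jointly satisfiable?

Satisfiable

Try p = 4, q = 3, r = 1, s = 3, t = 3, u = 4.
Check constraint 2: s + r = 4; constraint 7: q - u = -1. The remaining constraints are straightforward to verify.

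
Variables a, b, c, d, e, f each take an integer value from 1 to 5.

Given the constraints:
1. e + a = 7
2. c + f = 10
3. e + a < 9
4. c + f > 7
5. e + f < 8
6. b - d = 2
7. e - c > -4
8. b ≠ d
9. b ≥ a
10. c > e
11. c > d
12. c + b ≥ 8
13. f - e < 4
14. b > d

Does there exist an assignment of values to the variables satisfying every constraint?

Satisfiable

The assignment a = 5, b = 5, c = 5, d = 3, e = 2, f = 5 works:
  constraint 1 holds since e + a = 7.
  constraint 2 holds since c + f = 10.
The rest check out directly.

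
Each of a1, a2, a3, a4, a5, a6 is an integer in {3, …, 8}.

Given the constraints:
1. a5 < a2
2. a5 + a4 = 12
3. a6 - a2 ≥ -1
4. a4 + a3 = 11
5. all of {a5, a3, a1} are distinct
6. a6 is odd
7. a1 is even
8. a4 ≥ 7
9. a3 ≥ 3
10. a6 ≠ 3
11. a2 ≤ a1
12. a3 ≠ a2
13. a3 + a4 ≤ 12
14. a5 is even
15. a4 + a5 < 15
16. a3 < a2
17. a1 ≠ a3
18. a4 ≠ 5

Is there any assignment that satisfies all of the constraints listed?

The assignment a1 = 6, a2 = 5, a3 = 3, a4 = 8, a5 = 4, a6 = 7 works:
  constraint 2 holds since a5 + a4 = 12.
  constraint 3 holds since a6 - a2 = 2.
The rest check out directly.

Satisfiable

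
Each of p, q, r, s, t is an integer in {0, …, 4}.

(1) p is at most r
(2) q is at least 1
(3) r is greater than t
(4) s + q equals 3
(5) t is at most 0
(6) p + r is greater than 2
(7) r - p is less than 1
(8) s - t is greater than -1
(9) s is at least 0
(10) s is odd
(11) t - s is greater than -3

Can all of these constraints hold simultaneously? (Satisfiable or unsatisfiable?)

Satisfiable

Try p = 2, q = 2, r = 2, s = 1, t = 0.
Check constraint 4: s + q = 3; constraint 6: p + r = 4; constraint 7: r - p = 0. The remaining constraints are straightforward to verify.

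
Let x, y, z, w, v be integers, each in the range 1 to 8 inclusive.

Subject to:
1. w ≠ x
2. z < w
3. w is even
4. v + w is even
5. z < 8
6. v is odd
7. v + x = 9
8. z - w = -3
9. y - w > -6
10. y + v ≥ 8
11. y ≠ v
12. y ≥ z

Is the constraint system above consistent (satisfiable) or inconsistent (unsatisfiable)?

Unsatisfiable

Constraint 6 makes v odd and constraint 3 makes w even, so v + w must be odd. Constraint 4 says v + w is even — contradiction.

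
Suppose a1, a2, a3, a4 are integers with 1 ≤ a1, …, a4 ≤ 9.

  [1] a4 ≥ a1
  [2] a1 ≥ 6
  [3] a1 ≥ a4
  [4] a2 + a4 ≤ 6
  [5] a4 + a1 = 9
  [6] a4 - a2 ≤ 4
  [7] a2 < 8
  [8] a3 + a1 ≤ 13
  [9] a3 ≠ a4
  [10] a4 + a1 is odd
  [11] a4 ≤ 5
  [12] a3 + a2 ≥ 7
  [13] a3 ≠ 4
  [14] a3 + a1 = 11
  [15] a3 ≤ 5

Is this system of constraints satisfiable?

Unsatisfiable

From constraint 15: a3 ≤ 5. From constraints 1 and 11: a1 ≤ a4 ≤ 5. Hence a3 + a1 ≤ 10. But constraint 14 requires a3 + a1 = 11, and 11 > 10. Contradiction.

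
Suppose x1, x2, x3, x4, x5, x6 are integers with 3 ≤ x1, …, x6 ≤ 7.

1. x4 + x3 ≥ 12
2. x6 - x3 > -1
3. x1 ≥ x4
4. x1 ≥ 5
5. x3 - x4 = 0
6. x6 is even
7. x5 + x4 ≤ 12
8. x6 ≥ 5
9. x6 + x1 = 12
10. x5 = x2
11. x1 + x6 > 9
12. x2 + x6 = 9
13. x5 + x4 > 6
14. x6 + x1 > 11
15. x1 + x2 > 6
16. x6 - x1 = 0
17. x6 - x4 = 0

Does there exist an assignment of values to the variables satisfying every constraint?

Satisfiable

One satisfying assignment is x1 = 6, x2 = 3, x3 = 6, x4 = 6, x5 = 3, x6 = 6.
For the less obvious constraints — constraint 1: x4 + x3 = 12; constraint 2: x6 - x3 = 0; constraint 5: x3 - x4 = 0 — and the others hold by inspection.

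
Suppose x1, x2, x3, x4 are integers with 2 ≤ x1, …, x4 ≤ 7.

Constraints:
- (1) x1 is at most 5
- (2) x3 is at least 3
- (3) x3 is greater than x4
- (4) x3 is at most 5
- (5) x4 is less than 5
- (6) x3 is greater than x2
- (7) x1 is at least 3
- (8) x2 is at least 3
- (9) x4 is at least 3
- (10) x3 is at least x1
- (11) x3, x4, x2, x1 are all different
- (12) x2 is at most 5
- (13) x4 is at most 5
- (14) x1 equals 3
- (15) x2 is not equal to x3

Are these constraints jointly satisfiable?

Constraints 1, 2, 4, 7, 8, 9, 12, and 13 confine each of x3, x4, x2, x1 to the 3 values {3, …, 5}.
Constraint 11 requires all 4 of them to be distinct, but only 3 values are available — impossible by the pigeonhole principle.

Unsatisfiable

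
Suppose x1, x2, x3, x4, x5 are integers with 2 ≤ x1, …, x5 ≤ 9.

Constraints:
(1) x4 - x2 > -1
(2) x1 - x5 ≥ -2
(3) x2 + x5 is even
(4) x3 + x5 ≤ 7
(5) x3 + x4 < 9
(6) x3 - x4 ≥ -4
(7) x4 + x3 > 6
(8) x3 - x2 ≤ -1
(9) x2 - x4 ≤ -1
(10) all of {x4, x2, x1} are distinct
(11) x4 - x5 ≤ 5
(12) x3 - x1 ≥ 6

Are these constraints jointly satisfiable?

Unsatisfiable

Constraints 2, 8, 9, 11, and 12 give x3 − x1 ≥ 6, x1 − x5 ≥ -2, x5 − x4 ≥ -5, x4 − x2 ≥ 1, x2 − x3 ≥ 1.
Adding all 5 inequalities: the left sides telescope to 0, and the right sides sum to 6 + (-2) + (-5) + 1 + 1 = 1. So 0 ≥ 1, which is false.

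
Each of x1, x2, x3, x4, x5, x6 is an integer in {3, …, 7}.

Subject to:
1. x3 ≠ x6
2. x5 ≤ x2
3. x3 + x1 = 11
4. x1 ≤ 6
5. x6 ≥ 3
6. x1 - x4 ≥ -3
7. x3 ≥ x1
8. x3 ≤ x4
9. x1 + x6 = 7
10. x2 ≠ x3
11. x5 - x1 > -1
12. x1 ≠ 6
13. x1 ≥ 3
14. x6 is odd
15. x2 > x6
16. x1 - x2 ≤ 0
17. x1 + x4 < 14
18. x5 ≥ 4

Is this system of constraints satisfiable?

Take x1 = 4, x2 = 5, x3 = 7, x4 = 7, x5 = 5, x6 = 3. Then constraint 3: x3 + x1 = 11; constraint 6: x1 - x4 = -3; constraint 9: x1 + x6 = 7, and every other listed constraint is also met.

Satisfiable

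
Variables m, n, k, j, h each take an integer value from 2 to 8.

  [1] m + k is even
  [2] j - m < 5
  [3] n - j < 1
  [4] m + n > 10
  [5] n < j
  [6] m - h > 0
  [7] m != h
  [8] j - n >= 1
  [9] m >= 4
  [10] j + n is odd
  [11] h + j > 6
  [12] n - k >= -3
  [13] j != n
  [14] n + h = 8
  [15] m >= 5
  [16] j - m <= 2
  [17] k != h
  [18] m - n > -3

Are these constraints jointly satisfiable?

Take m = 5, n = 6, k = 7, j = 7, h = 2. Then constraint 2: j - m = 2; constraint 3: n - j = -1; constraint 4: m + n = 11, and every other listed constraint is also met.

Satisfiable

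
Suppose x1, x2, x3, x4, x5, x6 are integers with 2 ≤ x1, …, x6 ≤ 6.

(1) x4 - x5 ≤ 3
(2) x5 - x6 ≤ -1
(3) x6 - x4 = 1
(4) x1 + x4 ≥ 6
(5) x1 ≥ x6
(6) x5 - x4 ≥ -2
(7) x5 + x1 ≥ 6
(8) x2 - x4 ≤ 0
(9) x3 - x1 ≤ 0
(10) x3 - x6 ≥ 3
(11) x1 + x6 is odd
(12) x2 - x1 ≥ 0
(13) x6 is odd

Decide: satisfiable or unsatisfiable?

Unsatisfiable

Constraints 2, 6, 8, 9, 10, and 12 give x3 − x6 ≥ 3, x6 − x5 ≥ 1, x5 − x4 ≥ -2, x4 − x2 ≥ 0, x2 − x1 ≥ 0, x1 − x3 ≥ 0.
Adding all 6 inequalities: the left sides telescope to 0, and the right sides sum to 3 + 1 + (-2) + 0 + 0 + 0 = 2. So 0 ≥ 2, which is false.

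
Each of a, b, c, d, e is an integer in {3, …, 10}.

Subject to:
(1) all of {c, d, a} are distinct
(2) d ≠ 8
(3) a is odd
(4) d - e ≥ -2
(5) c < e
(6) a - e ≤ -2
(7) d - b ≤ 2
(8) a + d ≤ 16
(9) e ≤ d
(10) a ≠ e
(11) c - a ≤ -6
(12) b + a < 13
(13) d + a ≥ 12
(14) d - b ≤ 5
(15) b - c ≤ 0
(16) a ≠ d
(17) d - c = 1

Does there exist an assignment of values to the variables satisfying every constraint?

Constraints 4, 6, 11, 14, and 15 give a − c ≥ 6, c − b ≥ 0, b − d ≥ -5, d − e ≥ -2, e − a ≥ 2.
Adding all 5 inequalities: the left sides telescope to 0, and the right sides sum to 6 + 0 + (-5) + (-2) + 2 = 1. So 0 ≥ 1, which is false.

Unsatisfiable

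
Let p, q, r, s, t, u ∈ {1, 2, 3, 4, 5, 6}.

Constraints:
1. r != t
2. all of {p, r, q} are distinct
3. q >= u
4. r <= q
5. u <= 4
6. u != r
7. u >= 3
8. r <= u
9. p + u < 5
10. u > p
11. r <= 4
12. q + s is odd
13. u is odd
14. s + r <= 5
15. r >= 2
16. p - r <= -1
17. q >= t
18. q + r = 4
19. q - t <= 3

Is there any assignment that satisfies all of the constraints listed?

Unsatisfiable

From constraints 3 and 7: q ≥ u ≥ 3. From constraint 15: r ≥ 2. Hence q + r ≥ 5. But constraint 18 requires q + r = 4, and 4 < 5. Contradiction.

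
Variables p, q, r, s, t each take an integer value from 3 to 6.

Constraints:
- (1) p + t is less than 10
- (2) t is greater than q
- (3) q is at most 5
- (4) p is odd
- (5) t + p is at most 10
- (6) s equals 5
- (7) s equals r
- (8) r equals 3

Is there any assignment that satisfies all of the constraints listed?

Unsatisfiable

Constraint 6 fixes s = 5 and constraint 8 fixes r = 3, but constraint 7 requires s = r. Since 5 ≠ 3, contradiction.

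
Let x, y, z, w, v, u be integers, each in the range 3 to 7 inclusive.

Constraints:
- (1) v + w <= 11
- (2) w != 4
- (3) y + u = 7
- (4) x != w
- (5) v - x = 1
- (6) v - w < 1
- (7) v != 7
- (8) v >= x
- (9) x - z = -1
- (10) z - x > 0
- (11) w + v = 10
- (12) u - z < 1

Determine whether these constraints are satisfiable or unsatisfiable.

Satisfiable

Try x = 4, y = 3, z = 5, w = 5, v = 5, u = 4.
Check constraint 1: v + w = 10; constraint 3: y + u = 7. The remaining constraints are straightforward to verify.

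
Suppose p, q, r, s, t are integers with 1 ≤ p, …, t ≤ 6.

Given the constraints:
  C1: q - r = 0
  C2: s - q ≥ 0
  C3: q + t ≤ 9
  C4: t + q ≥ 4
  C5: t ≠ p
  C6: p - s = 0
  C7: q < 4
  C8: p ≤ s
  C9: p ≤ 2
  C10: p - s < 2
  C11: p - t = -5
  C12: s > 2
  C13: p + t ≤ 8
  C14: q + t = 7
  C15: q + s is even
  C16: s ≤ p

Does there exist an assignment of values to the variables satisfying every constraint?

From constraint 12: s ≥ 3. From constraints 9 and 16: s ≤ p and p ≤ 2, so s ≤ 2. But 2 < 3, so no value of s works.

Unsatisfiable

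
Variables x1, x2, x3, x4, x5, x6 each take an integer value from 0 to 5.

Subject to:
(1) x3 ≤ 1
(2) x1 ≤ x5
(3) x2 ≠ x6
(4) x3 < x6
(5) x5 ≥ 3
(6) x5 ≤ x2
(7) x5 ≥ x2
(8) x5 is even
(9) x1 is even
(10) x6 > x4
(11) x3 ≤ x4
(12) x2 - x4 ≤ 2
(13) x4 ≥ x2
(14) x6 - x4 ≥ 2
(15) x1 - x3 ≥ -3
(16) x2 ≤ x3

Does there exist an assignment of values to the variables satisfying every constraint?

From constraints 5 and 6: x2 ≥ x5 and x5 ≥ 3, so x2 ≥ 3. From constraints 1 and 16: x2 ≤ x3 and x3 ≤ 1, so x2 ≤ 1. But 1 < 3, so no value of x2 works.

Unsatisfiable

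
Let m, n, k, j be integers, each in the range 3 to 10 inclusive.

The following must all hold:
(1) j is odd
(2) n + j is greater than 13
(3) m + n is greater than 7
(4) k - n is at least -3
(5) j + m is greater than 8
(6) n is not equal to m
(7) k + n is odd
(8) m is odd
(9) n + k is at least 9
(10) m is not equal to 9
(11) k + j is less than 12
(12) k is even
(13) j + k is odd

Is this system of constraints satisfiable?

The assignment m = 3, n = 7, k = 4, j = 7 works:
  constraint 2 holds since n + j = 14.
  constraint 3 holds since m + n = 10.
  constraint 4 holds since k - n = -3.
The rest check out directly.

Satisfiable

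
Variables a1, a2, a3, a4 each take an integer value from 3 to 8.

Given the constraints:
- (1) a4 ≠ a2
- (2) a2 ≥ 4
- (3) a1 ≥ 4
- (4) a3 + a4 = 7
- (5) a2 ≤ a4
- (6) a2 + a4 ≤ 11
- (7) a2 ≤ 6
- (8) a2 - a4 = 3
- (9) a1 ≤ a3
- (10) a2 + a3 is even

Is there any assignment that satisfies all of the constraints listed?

Unsatisfiable

From constraints 3 and 9: a3 ≥ a1 ≥ 4. From constraints 2 and 5: a4 ≥ a2 ≥ 4. Hence a3 + a4 ≥ 8. But constraint 4 requires a3 + a4 = 7, and 7 < 8. Contradiction.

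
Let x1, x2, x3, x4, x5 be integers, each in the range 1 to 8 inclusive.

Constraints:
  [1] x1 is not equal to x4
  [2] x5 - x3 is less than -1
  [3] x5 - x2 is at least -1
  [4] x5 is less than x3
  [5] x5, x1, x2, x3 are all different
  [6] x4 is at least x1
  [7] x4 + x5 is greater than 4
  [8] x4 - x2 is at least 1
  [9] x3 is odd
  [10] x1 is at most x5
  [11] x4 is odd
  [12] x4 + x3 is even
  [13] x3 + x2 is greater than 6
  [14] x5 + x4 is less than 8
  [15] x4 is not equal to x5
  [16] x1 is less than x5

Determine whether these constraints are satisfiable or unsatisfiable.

Try x1 = 1, x2 = 2, x3 = 7, x4 = 3, x5 = 4.
Check constraint 2: x5 - x3 = -3; constraint 3: x5 - x2 = 2; constraint 7: x4 + x5 = 7. The remaining constraints are straightforward to verify.

Satisfiable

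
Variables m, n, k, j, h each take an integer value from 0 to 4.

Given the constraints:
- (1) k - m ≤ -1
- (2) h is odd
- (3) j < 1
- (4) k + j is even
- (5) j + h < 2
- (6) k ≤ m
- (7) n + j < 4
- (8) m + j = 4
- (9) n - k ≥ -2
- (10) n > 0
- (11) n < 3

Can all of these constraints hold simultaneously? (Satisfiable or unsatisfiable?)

Satisfiable

Setting (m, n, k, j, h) = (4, 1, 2, 0, 1) satisfies everything: constraint 1: k - m = -2; constraint 5: j + h = 1, and the others follow.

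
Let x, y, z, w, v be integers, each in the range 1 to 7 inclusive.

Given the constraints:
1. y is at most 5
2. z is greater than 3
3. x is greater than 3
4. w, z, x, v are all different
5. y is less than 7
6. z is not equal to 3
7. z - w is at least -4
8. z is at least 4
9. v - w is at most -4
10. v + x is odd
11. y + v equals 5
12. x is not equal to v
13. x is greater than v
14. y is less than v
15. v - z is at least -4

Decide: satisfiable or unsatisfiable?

Satisfiable

The assignment x = 4, y = 2, z = 6, w = 7, v = 3 works:
  constraint 7 holds since z - w = -1.
  constraint 9 holds since v - w = -4.
  constraint 11 holds since y + v = 5.
The rest check out directly.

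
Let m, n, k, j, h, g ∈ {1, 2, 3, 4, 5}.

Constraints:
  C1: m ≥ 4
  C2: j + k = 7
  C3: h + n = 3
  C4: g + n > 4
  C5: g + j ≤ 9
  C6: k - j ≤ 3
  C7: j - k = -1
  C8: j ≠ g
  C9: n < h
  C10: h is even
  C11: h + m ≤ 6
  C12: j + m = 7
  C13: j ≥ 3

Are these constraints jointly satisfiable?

Satisfiable

Try m = 4, n = 1, k = 4, j = 3, h = 2, g = 5.
Check constraint 2: j + k = 7; constraint 3: h + n = 3. The remaining constraints are straightforward to verify.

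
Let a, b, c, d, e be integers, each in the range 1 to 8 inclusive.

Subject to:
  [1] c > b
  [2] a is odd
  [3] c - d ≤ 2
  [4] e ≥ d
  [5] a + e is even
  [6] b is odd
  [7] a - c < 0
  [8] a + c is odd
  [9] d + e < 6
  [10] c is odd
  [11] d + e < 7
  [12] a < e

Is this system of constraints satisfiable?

Unsatisfiable

Constraint 2 makes a odd and constraint 10 makes c odd, so a + c must be even. Constraint 8 says a + c is odd — contradiction.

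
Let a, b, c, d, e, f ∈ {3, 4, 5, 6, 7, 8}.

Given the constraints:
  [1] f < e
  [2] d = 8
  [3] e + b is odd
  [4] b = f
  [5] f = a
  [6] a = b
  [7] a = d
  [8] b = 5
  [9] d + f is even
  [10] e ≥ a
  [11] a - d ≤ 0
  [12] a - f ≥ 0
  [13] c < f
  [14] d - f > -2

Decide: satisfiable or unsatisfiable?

Unsatisfiable

Constraint 8 fixes b = 5 and constraint 2 fixes d = 8. Constraints 4, 5, and 7 give b = f = a = d, so b = d. But 5 ≠ 8 — contradiction.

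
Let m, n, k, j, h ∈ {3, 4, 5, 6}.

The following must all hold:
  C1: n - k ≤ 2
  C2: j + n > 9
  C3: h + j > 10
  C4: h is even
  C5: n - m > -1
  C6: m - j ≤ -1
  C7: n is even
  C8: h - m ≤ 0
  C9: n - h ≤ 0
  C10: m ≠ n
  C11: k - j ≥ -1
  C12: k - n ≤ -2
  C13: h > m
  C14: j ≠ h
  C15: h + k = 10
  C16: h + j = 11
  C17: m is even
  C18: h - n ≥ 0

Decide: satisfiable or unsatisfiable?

Unsatisfiable

Constraints 6, 8, 9, 11, and 12 give n − k ≥ 2, k − j ≥ -1, j − m ≥ 1, m − h ≥ 0, h − n ≥ 0.
Adding all 5 inequalities: the left sides telescope to 0, and the right sides sum to 2 + (-1) + 1 + 0 + 0 = 2. So 0 ≥ 2, which is false.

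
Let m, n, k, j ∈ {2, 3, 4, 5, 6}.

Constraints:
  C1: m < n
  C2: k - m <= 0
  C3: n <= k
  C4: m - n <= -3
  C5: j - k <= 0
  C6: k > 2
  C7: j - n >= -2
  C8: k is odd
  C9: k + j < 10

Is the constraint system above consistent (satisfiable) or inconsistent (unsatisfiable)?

Constraints 2, 4, 5, and 7 give n − m ≥ 3, m − k ≥ 0, k − j ≥ 0, j − n ≥ -2.
Adding all 4 inequalities: the left sides telescope to 0, and the right sides sum to 3 + 0 + 0 + (-2) = 1. So 0 ≥ 1, which is false.

Unsatisfiable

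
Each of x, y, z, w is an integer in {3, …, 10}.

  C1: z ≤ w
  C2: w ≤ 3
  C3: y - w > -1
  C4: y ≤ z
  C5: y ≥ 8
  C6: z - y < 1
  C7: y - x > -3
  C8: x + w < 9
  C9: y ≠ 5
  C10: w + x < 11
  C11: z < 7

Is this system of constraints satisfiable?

From constraints 4 and 5: z ≥ y and y ≥ 8, so z ≥ 8. From constraints 1 and 2: z ≤ w and w ≤ 3, so z ≤ 3. But 3 < 8, so no value of z works.

Unsatisfiable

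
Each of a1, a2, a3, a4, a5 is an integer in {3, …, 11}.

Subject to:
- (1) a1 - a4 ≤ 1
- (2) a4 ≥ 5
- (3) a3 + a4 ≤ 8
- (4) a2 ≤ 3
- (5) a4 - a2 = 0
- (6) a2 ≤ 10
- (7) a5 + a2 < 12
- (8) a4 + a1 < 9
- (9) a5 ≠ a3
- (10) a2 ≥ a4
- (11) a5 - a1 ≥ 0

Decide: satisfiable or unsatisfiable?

From constraint 2: a4 ≥ 5. From constraints 4 and 10: a4 ≤ a2 and a2 ≤ 3, so a4 ≤ 3. But 3 < 5, so no value of a4 works.

Unsatisfiable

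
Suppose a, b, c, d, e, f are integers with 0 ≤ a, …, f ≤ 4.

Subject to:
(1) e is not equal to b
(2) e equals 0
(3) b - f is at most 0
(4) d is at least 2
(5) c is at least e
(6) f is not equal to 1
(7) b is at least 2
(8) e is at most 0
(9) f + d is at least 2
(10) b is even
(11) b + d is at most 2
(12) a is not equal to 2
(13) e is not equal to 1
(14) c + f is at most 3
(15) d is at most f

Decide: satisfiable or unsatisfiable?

Unsatisfiable

From constraint 7: b ≥ 2. From constraint 4: d ≥ 2. Hence b + d ≥ 4. But constraint 11 requires b + d ≤ 2, and 2 < 4. Contradiction.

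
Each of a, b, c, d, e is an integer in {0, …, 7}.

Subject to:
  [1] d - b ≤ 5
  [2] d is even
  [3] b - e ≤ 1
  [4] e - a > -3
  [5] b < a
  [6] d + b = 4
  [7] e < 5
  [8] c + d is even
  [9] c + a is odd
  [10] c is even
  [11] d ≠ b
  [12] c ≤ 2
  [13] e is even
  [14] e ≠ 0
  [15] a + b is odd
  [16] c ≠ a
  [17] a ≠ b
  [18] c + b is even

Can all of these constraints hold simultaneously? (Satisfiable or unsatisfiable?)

Satisfiable

The assignment a = 3, b = 0, c = 2, d = 4, e = 2 works:
  constraint 1 holds since d - b = 4.
  constraint 3 holds since b - e = -2.
The rest check out directly.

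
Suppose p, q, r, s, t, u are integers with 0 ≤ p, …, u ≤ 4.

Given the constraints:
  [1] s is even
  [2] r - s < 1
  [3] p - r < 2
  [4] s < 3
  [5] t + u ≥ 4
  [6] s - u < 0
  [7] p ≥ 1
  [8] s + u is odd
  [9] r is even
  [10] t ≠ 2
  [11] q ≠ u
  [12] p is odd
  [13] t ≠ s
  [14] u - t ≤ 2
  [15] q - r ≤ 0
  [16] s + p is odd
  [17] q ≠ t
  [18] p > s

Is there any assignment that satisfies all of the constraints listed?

Setting (p, q, r, s, t, u) = (3, 0, 2, 2, 1, 3) satisfies everything: constraint 2: r - s = 0; constraint 3: p - r = 1; constraint 5: t + u = 4, and the others follow.

Satisfiable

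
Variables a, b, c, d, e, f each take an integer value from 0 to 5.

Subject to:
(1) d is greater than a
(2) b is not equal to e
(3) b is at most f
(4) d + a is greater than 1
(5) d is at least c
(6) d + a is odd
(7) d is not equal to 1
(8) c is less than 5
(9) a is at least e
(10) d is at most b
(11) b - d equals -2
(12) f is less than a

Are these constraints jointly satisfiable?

Unsatisfiable

Constraints 1, 3, 10, and 12 give f < a, a < d, d ≤ b, b ≤ f. Chaining: f < a < d ≤ b ≤ f, which forces f < f — impossible.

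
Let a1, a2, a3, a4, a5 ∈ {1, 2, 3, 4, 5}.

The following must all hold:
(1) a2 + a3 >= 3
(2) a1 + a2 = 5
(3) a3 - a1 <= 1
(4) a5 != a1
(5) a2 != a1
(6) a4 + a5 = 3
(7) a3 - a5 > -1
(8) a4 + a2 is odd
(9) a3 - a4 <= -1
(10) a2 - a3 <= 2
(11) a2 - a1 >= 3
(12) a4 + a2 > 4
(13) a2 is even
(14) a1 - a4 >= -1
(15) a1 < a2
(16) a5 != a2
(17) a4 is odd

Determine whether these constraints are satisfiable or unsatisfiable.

Constraints 9, 10, 11, and 14 give a1 − a4 ≥ -1, a4 − a3 ≥ 1, a3 − a2 ≥ -2, a2 − a1 ≥ 3.
Adding all 4 inequalities: the left sides telescope to 0, and the right sides sum to (-1) + 1 + (-2) + 3 = 1. So 0 ≥ 1, which is false.

Unsatisfiable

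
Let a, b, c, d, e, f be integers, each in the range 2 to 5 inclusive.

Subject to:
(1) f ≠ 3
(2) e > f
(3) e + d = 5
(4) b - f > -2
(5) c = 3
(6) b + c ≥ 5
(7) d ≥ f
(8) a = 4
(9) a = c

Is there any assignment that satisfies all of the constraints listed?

Constraint 8 fixes a = 4 and constraint 5 fixes c = 3, but constraint 9 requires a = c. Since 4 ≠ 3, contradiction.

Unsatisfiable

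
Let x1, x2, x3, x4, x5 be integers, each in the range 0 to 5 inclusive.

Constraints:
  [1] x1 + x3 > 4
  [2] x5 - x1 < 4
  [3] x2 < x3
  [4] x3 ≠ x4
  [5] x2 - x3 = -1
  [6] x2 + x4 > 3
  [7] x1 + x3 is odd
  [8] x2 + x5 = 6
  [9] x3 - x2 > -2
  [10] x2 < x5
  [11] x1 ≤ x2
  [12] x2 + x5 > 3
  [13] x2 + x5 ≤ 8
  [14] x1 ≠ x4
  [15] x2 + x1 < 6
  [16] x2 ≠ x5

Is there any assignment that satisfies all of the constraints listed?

One satisfying assignment is x1 = 2, x2 = 2, x3 = 3, x4 = 4, x5 = 4.
For the less obvious constraints — constraint 1: x1 + x3 = 5; constraint 2: x5 - x1 = 2; constraint 5: x2 - x3 = -1 — and the others hold by inspection.

Satisfiable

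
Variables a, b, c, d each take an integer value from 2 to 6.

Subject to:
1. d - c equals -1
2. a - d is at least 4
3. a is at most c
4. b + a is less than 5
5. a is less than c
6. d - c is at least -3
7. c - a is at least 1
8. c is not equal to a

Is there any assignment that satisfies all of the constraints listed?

Constraints 2, 6, and 7 give d − c ≥ -3, c − a ≥ 1, a − d ≥ 4.
Adding all 3 inequalities: the left sides telescope to 0, and the right sides sum to (-3) + 1 + 4 = 2. So 0 ≥ 2, which is false.

Unsatisfiable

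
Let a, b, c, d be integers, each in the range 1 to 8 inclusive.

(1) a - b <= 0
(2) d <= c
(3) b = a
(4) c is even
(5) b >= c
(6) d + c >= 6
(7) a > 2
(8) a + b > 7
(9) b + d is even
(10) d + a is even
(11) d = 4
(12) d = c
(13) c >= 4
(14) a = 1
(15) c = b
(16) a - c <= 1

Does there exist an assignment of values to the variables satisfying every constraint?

Constraint 11 fixes d = 4 and constraint 14 fixes a = 1. Constraints 3, 12, and 15 give d = c = b = a, so d = a. But 4 ≠ 1 — contradiction.

Unsatisfiable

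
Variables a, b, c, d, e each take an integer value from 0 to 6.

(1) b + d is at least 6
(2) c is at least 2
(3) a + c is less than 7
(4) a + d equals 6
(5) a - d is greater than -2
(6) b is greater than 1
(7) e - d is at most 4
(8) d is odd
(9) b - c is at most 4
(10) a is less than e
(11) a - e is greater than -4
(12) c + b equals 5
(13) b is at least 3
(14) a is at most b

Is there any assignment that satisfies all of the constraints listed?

Satisfiable

Setting (a, b, c, d, e) = (3, 3, 2, 3, 6) satisfies everything: constraint 1: b + d = 6; constraint 3: a + c = 5, and the others follow.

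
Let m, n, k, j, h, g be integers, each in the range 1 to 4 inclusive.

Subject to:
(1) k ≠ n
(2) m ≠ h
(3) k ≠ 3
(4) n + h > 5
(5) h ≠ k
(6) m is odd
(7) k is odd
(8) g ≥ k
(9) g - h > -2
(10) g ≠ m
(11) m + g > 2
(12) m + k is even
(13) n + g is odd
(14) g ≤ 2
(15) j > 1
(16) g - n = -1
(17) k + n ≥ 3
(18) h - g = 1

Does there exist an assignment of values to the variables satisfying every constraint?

Satisfiable

Take m = 1, n = 3, k = 1, j = 3, h = 3, g = 2. Then constraint 4: n + h = 6; constraint 9: g - h = -1, and every other listed constraint is also met.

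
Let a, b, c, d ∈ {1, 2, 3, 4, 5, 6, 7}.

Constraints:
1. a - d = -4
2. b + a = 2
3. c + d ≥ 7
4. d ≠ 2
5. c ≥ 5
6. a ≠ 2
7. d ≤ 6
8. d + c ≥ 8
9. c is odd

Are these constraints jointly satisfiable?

Satisfiable

The assignment a = 1, b = 1, c = 5, d = 5 works:
  constraint 1 holds since a - d = -4.
  constraint 2 holds since b + a = 2.
The rest check out directly.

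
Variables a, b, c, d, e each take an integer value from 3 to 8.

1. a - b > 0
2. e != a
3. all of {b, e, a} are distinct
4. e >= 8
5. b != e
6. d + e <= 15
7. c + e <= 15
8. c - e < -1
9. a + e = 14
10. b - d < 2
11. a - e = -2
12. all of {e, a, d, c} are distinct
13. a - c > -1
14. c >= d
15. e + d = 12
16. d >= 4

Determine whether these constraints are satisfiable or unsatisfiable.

One satisfying assignment is a = 6, b = 4, c = 5, d = 4, e = 8.
For the less obvious constraints — constraint 1: a - b = 2; constraint 6: d + e = 12; constraint 7: c + e = 13 — and the others hold by inspection.

Satisfiable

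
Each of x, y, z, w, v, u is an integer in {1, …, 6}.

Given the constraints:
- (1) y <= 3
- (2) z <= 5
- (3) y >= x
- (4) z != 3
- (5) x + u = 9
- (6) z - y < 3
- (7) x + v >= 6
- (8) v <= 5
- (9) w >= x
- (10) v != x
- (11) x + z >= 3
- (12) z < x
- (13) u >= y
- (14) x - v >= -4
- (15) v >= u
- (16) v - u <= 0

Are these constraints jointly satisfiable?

From constraints 1 and 3: x ≤ y ≤ 3. From constraints 8 and 15: u ≤ v ≤ 5. Hence x + u ≤ 8. But constraint 5 requires x + u = 9, and 9 > 8. Contradiction.

Unsatisfiable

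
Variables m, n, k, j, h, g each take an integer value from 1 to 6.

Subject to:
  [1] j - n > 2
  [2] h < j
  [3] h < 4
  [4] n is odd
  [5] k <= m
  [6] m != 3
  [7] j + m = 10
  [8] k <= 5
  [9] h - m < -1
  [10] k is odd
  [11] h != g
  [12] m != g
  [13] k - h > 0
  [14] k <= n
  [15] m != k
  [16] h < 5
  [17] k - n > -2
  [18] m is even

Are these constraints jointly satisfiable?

Satisfiable

Take m = 4, n = 3, k = 3, j = 6, h = 1, g = 3. Then constraint 1: j - n = 3; constraint 7: j + m = 10; constraint 9: h - m = -3, and every other listed constraint is also met.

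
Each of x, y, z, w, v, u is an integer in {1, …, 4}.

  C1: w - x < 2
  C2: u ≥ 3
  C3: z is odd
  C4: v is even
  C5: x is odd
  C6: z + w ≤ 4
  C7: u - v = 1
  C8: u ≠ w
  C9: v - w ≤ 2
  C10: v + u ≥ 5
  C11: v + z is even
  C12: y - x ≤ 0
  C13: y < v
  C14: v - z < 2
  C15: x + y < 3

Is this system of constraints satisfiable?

Constraint 4 makes v even and constraint 3 makes z odd, so v + z must be odd. Constraint 11 says v + z is even — contradiction.

Unsatisfiable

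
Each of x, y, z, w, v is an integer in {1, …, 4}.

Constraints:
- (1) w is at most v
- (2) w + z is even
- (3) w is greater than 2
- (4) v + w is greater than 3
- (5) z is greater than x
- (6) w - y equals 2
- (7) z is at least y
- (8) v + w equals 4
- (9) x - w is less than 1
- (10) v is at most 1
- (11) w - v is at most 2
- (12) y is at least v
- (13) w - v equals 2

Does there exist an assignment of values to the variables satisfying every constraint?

Unsatisfiable

From constraint 3: w ≥ 3. From constraints 1 and 10: w ≤ v and v ≤ 1, so w ≤ 1. But 1 < 3, so no value of w works.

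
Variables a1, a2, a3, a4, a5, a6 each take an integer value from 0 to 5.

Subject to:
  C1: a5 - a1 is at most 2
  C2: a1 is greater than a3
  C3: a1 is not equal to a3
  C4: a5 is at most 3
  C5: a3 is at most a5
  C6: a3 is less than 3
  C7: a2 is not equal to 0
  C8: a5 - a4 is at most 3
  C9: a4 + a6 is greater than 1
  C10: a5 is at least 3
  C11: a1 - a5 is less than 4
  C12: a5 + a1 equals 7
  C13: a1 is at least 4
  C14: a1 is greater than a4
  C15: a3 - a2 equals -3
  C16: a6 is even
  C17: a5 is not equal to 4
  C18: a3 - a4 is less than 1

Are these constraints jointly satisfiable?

Satisfiable

Setting (a1, a2, a3, a4, a5, a6) = (4, 3, 0, 0, 3, 4) satisfies everything: constraint 1: a5 - a1 = -1; constraint 8: a5 - a4 = 3; constraint 9: a4 + a6 = 4, and the others follow.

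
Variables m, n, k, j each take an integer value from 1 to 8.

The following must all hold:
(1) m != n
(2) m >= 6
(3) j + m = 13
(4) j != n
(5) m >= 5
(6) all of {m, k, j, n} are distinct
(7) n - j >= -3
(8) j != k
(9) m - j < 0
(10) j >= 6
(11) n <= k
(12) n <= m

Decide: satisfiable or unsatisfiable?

Satisfiable

Setting (m, n, k, j) = (6, 4, 8, 7) satisfies everything: constraint 3: j + m = 13; constraint 7: n - j = -3, and the others follow.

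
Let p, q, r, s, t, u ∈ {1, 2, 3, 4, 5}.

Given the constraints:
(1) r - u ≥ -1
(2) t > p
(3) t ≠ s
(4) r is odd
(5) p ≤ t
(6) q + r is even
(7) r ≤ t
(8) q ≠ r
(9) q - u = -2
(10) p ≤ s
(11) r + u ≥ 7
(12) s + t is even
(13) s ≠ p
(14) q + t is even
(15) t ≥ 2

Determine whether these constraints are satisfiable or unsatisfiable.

Setting (p, q, r, s, t, u) = (1, 1, 5, 3, 5, 3) satisfies everything: constraint 1: r - u = 2; constraint 9: q - u = -2; constraint 11: r + u = 8, and the others follow.

Satisfiable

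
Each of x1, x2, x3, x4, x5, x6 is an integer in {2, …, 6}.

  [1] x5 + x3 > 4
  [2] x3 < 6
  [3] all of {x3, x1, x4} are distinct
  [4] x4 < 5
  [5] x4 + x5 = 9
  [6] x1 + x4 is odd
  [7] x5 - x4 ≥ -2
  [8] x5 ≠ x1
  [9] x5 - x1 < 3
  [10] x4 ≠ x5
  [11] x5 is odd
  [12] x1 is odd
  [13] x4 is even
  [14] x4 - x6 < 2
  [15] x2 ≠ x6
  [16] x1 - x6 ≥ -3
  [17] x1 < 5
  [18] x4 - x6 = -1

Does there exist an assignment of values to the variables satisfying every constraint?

Satisfiable

Take x1 = 3, x2 = 6, x3 = 2, x4 = 4, x5 = 5, x6 = 5. Then constraint 1: x5 + x3 = 7; constraint 5: x4 + x5 = 9; constraint 7: x5 - x4 = 1, and every other listed constraint is also met.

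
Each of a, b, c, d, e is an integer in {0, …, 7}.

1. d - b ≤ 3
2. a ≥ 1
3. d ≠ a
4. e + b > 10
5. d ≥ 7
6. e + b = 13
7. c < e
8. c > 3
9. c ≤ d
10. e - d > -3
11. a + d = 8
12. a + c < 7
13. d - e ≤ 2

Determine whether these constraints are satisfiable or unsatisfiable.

The assignment a = 1, b = 6, c = 4, d = 7, e = 7 works:
  constraint 1 holds since d - b = 1.
  constraint 4 holds since e + b = 13.
The rest check out directly.

Satisfiable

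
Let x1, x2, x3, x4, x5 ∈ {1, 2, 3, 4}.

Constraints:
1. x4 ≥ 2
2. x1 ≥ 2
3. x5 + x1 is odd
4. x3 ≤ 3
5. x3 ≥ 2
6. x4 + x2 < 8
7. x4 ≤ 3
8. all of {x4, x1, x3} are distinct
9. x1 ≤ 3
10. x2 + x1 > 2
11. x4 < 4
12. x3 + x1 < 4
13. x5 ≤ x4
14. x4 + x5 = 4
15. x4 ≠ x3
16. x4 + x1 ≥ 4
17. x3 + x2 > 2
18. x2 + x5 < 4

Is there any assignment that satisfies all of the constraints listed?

Constraints 1, 2, 4, 5, 7, and 9 confine each of x4, x1, x3 to the 2 values {2, 3}.
Constraint 8 requires all 3 of them to be distinct, but only 2 values are available — impossible by the pigeonhole principle.

Unsatisfiable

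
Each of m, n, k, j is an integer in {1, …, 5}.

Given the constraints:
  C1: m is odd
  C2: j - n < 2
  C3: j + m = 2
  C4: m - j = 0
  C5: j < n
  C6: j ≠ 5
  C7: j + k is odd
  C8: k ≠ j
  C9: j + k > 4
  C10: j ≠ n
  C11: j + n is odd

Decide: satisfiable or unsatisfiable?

The assignment m = 1, n = 2, k = 4, j = 1 works:
  constraint 2 holds since j - n = -1.
  constraint 3 holds since j + m = 2.
The rest check out directly.

Satisfiable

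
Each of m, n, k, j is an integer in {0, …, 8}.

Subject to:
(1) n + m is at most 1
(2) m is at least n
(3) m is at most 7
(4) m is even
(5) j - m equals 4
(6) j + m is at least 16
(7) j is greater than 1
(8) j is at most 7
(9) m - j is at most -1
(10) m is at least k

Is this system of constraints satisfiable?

Unsatisfiable

From constraint 8: j ≤ 7. From constraint 3: m ≤ 7. Hence j + m ≤ 14. But constraint 6 requires j + m ≥ 16, and 16 > 14. Contradiction.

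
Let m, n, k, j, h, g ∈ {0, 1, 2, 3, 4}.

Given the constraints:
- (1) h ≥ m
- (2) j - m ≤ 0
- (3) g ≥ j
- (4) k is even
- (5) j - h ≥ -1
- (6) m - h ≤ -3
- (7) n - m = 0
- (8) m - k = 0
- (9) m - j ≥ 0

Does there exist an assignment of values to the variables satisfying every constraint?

Constraints 5, 6, and 9 give m − j ≥ 0, j − h ≥ -1, h − m ≥ 3.
Adding all 3 inequalities: the left sides telescope to 0, and the right sides sum to 0 + (-1) + 3 = 2. So 0 ≥ 2, which is false.

Unsatisfiable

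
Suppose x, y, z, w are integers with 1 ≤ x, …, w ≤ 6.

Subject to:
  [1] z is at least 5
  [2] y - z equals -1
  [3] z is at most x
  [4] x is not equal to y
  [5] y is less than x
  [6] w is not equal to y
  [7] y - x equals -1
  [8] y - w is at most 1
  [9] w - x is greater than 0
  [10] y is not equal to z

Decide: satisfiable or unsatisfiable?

One satisfying assignment is x = 5, y = 4, z = 5, w = 6.
For the less obvious constraints — constraint 2: y - z = -1; constraint 7: y - x = -1 — and the others hold by inspection.

Satisfiable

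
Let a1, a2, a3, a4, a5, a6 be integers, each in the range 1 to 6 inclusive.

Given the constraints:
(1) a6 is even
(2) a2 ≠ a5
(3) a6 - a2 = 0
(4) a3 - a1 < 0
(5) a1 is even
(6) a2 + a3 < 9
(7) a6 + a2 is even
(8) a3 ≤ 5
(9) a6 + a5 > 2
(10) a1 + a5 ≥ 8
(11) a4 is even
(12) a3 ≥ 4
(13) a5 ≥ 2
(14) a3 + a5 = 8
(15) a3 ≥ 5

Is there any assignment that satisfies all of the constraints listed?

Satisfiable

Setting (a1, a2, a3, a4, a5, a6) = (6, 2, 5, 4, 3, 2) satisfies everything: constraint 3: a6 - a2 = 0; constraint 4: a3 - a1 = -1; constraint 6: a2 + a3 = 7, and the others follow.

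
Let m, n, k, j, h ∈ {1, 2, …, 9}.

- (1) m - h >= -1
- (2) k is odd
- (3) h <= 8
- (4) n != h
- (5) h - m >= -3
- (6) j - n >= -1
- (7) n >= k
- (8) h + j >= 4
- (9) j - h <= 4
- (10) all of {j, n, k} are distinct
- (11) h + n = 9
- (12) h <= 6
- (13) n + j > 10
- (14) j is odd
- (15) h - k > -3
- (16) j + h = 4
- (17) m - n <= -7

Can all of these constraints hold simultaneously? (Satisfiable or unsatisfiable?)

Unsatisfiable

Constraints 1, 6, 9, and 17 give h − j ≥ -4, j − n ≥ -1, n − m ≥ 7, m − h ≥ -1.
Adding all 4 inequalities: the left sides telescope to 0, and the right sides sum to (-4) + (-1) + 7 + (-1) = 1. So 0 ≥ 1, which is false.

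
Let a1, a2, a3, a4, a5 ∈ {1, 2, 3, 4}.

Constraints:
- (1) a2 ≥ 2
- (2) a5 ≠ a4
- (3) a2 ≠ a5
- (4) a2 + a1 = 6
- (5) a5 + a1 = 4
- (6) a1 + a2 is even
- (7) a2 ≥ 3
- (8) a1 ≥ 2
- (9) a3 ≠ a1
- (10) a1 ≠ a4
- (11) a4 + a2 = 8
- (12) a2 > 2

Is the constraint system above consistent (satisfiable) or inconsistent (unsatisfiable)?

Try a1 = 2, a2 = 4, a3 = 4, a4 = 4, a5 = 2.
Check constraint 4: a2 + a1 = 6; constraint 5: a5 + a1 = 4. The remaining constraints are straightforward to verify.

Satisfiable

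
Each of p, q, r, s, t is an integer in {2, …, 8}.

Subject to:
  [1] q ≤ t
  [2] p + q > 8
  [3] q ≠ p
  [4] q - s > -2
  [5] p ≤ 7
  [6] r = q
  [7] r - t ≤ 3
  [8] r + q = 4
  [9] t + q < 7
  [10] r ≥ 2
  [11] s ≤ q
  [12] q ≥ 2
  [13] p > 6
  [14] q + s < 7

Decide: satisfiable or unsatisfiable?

The assignment p = 7, q = 2, r = 2, s = 2, t = 2 works:
  constraint 2 holds since p + q = 9.
  constraint 4 holds since q - s = 0.
The rest check out directly.

Satisfiable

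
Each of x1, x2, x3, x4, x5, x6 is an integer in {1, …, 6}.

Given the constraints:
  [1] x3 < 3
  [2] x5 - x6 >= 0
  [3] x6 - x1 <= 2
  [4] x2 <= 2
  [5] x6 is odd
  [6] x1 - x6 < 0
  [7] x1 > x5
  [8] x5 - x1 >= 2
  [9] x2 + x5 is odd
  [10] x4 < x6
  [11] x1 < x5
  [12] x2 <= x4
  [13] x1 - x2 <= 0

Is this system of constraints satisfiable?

Unsatisfiable

Constraints 2, 7, 10, 12, and 13 give x1 ≤ x2, x2 ≤ x4, x4 < x6, x6 ≤ x5, x5 < x1. Chaining: x1 ≤ x2 ≤ x4 < x6 ≤ x5 < x1, which forces x1 < x1 — impossible.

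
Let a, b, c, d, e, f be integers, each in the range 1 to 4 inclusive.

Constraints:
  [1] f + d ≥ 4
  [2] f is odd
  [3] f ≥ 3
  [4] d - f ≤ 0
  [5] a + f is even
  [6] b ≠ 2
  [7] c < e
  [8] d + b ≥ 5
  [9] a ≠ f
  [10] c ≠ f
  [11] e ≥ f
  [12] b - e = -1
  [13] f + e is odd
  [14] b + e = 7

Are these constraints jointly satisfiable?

Satisfiable

Try a = 1, b = 3, c = 1, d = 2, e = 4, f = 3.
Check constraint 1: f + d = 5; constraint 4: d - f = -1; constraint 8: d + b = 5. The remaining constraints are straightforward to verify.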